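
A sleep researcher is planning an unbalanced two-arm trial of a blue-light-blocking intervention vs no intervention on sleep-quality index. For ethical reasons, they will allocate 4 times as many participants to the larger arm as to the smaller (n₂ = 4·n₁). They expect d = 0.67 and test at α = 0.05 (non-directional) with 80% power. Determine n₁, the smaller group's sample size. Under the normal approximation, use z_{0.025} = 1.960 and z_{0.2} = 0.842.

With allocation ratio k = n₂/n₁ = 4, Var(x̄₁−x̄₂) = σ²(1/n₁ + 1/(k·n₁)) = σ²·(k+1)/(k·n₁).
So n₁ = (1 + 1/k)·((z_{α/2} + z_β)/d)² = 1.250 × (2.802/0.67)².
n₁ = 1.250 × 17.49 = 21.9.
Round up: n₁ = 22, giving n₂ = 4 × 22 = 88.

n₁ = 22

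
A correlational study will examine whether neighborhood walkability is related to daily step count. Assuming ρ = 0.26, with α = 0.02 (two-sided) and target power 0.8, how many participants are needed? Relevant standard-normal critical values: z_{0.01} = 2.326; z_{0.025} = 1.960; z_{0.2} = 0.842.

Fisher's z: C = ½·ln((1+r)/(1−r)) = ½·ln(1.7027) = 0.2661.
n = ((z_{α/2} + z_β)/C)² + 3.
(2.326 + 0.842) / 0.2661 = 3.168 / 0.2661 = 11.905.
n = 11.905² + 3 = 141.74 + 3 = 144.7.
Round up.

n = 145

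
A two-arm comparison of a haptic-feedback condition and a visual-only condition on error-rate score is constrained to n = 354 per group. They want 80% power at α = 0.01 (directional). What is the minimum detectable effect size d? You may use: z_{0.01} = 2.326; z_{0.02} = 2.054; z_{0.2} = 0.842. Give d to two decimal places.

For two independent groups of n = 354 each: d_min = (z_{α} + z_β)·√(2/n).
z-sum = 2.326 + 0.842 = 3.168.
d_min = 3.168 × √(2/354) = 3.168 × 0.0752 = 0.238.

d_min ≈ 0.24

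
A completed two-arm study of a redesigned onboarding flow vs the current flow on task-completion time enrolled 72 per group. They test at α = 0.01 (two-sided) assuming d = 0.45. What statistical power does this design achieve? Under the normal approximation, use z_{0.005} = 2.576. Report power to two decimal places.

power ≈ 0.55

For two equal groups, power = Φ(d·√(n/2) − z_{α/2}).
d·√(n/2) = 0.45 × √(72/2) = 0.45 × 6.000 = 2.700.
z_β = 2.700 − 2.576 = 0.124.
Power = Φ(0.124) = 0.549.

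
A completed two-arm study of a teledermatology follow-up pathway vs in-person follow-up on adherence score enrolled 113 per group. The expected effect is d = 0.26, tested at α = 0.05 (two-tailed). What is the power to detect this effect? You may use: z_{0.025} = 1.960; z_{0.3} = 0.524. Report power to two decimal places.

For two equal groups, power = Φ(d·√(n/2) − z_{α/2}).
d·√(n/2) = 0.26 × √(113/2) = 0.26 × 7.517 = 1.954.
z_β = 1.954 − 1.960 = -0.006.
Power = Φ(-0.006) = 0.498.

power ≈ 0.50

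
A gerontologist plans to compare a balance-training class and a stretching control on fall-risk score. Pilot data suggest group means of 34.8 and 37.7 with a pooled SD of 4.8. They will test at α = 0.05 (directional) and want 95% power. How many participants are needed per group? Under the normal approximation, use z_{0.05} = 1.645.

Cohen's d = |M₁ − M₂| / SD_pooled = |34.8 − 37.7| / 4.8 = 2.9 / 4.8 = 0.604.
For two independent groups with equal n: n = 2·((z_{α} + z_β) / d)².
z_{α} + z_β = 1.645 + 1.645 = 3.290.
n = 2 × (3.290 / 0.604)² = 2 × 5.447² = 2 × 29.67 = 59.3.
Round up to the next whole participant.

n = 60 per group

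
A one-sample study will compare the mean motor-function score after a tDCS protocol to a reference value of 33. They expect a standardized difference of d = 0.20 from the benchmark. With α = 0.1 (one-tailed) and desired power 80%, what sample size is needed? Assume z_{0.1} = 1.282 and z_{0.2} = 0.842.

For a one-sample test: n = ((z_{α} + z_β) / d)².
z_{α} + z_β = 1.282 + 0.842 = 2.124.
n = (2.124 / 0.20)² = 10.620² = 112.78.
Round up.

n = 113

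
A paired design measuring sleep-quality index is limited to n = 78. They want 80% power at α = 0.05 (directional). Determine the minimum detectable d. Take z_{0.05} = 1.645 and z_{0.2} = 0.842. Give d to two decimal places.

d_min ≈ 0.28

For a single sample (or paired design) of n = 78: d_min = (z_{α} + z_β)/√n.
z-sum = 1.645 + 0.842 = 2.487.
d_min = 2.487 / √78 = 2.487 / 8.832 = 0.282.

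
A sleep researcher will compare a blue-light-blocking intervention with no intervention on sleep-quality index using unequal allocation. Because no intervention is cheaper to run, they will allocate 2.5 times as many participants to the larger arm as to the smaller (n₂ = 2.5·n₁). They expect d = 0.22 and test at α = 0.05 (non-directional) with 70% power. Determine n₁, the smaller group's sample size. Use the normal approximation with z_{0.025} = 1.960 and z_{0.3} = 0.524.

n₁ = 179

With allocation ratio k = n₂/n₁ = 2.5, Var(x̄₁−x̄₂) = σ²(1/n₁ + 1/(k·n₁)) = σ²·(k+1)/(k·n₁).
So n₁ = (1 + 1/k)·((z_{α/2} + z_β)/d)² = 1.400 × (2.484/0.22)².
n₁ = 1.400 × 127.48 = 178.5.
Round up: n₁ = 179, giving n₂ = ⌈2.5 × 179⌉ = ⌈447.5⌉ = 448.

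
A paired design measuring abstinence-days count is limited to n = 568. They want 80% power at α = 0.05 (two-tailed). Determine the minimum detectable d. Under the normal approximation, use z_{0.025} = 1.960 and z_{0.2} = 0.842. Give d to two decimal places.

For a single sample (or paired design) of n = 568: d_min = (z_{α/2} + z_β)/√n.
z-sum = 1.960 + 0.842 = 2.802.
d_min = 2.802 / √568 = 2.802 / 23.833 = 0.118.

d_min ≈ 0.12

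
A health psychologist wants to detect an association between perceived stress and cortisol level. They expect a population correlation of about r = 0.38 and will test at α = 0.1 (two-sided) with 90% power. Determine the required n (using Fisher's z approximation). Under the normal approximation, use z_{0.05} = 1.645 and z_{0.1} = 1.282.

n = 57

Fisher's z: C = ½·ln((1+r)/(1−r)) = ½·ln(2.2258) = 0.4001.
n = ((z_{α/2} + z_β)/C)² + 3.
(1.645 + 1.282) / 0.4001 = 2.927 / 0.4001 = 7.316.
n = 7.316² + 3 = 53.52 + 3 = 56.5.
Round up.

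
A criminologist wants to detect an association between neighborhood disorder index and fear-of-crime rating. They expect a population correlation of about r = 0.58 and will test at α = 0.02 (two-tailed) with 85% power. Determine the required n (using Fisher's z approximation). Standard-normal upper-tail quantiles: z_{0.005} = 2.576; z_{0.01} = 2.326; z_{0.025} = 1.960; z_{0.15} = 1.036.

Fisher's z: C = ½·ln((1+r)/(1−r)) = ½·ln(3.7619) = 0.6625.
n = ((z_{α/2} + z_β)/C)² + 3.
(2.326 + 1.036) / 0.6625 = 3.362 / 0.6625 = 5.075.
n = 5.075² + 3 = 25.75 + 3 = 28.8.
Round up.

n = 29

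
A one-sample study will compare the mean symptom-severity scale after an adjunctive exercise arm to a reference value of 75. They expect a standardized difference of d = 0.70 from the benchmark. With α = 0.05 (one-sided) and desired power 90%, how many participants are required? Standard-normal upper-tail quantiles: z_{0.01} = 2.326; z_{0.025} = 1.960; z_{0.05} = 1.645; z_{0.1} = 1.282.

For a one-sample test: n = ((z_{α} + z_β) / d)².
z_{α} + z_β = 1.645 + 1.282 = 2.927.
n = (2.927 / 0.70)² = 4.181² = 17.48.
Round up.

n = 18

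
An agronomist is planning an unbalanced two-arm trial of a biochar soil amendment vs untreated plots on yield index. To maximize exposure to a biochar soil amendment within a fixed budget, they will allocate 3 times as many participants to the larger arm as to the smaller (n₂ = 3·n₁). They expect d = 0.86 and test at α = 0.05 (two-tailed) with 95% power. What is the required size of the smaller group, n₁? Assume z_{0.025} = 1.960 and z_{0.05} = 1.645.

n₁ = 24

With allocation ratio k = n₂/n₁ = 3, Var(x̄₁−x̄₂) = σ²(1/n₁ + 1/(k·n₁)) = σ²·(k+1)/(k·n₁).
So n₁ = (1 + 1/k)·((z_{α/2} + z_β)/d)² = 1.333 × (3.605/0.86)².
n₁ = 1.333 × 17.57 = 23.4.
Round up: n₁ = 24, giving n₂ = 3 × 24 = 72.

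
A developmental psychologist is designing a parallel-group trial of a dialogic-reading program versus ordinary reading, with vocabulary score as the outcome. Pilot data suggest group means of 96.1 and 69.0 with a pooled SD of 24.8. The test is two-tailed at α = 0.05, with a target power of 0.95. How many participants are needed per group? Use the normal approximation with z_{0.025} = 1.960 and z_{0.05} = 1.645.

Cohen's d = |M₁ − M₂| / SD_pooled = |96.1 − 69.0| / 24.8 = 27.1 / 24.8 = 1.093.
For two independent groups with equal n: n = 2·((z_{α/2} + z_β) / d)².
z_{α/2} + z_β = 1.960 + 1.645 = 3.605.
n = 2 × (3.605 / 1.093)² = 2 × 3.298² = 2 × 10.88 = 21.8.
Round up to the next whole participant.

n = 22 per group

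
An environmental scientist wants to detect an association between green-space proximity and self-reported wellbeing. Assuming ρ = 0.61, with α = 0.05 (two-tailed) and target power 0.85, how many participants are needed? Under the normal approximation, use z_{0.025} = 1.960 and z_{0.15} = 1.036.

Fisher's z: C = ½·ln((1+r)/(1−r)) = ½·ln(4.1282) = 0.7089.
n = ((z_{α/2} + z_β)/C)² + 3.
(1.960 + 1.036) / 0.7089 = 2.996 / 0.7089 = 4.226.
n = 4.226² + 3 = 17.86 + 3 = 20.9.
Round up.

n = 21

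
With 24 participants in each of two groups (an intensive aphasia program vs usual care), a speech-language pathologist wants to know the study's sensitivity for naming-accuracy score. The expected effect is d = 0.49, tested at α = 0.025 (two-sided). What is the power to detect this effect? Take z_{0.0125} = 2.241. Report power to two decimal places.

power ≈ 0.29

For two equal groups, power = Φ(d·√(n/2) − z_{α/2}).
d·√(n/2) = 0.49 × √(24/2) = 0.49 × 3.464 = 1.697.
z_β = 1.697 − 2.241 = -0.544.
Power = Φ(-0.544) = 0.293.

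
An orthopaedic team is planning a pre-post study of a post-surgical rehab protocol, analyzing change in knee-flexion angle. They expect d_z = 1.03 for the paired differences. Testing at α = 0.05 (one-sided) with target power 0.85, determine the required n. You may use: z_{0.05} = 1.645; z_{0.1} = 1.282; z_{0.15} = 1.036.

For a paired (one-sample on differences) test: n = ((z_{α} + z_β) / d)².
z_{α} + z_β = 1.645 + 1.036 = 2.681.
n = (2.681 / 1.03)² = 2.603² = 6.78.
Round up.

n = 7 pairs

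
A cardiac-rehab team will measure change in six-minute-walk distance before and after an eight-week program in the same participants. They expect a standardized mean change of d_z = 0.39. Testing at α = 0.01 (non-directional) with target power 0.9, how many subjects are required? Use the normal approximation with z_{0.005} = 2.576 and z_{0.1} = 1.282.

For a paired (one-sample on differences) test: n = ((z_{α/2} + z_β) / d)².
z_{α/2} + z_β = 2.576 + 1.282 = 3.858.
n = (3.858 / 0.39)² = 9.892² = 97.86.
Round up.

n = 98 pairs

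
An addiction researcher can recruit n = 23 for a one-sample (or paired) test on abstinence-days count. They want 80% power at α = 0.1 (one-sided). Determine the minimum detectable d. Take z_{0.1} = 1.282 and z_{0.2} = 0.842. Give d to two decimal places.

d_min ≈ 0.44

For a single sample (or paired design) of n = 23: d_min = (z_{α} + z_β)/√n.
z-sum = 1.282 + 0.842 = 2.124.
d_min = 2.124 / √23 = 2.124 / 4.796 = 0.443.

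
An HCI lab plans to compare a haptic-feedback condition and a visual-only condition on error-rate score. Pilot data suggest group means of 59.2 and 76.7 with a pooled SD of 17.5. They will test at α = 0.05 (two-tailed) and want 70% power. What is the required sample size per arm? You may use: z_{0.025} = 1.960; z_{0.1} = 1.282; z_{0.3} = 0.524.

n = 13 per group

Cohen's d = |M₁ − M₂| / SD_pooled = |59.2 − 76.7| / 17.5 = 17.5 / 17.5 = 1.000.
For two independent groups with equal n: n = 2·((z_{α/2} + z_β) / d)².
z_{α/2} + z_β = 1.960 + 0.524 = 2.484.
n = 2 × (2.484 / 1.000)² = 2 × 2.484² = 2 × 6.17 = 12.3.
Round up to the next whole participant.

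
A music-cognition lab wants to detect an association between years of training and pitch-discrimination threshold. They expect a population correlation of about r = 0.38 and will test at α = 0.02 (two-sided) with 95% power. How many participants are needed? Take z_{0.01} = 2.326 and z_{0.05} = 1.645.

Fisher's z: C = ½·ln((1+r)/(1−r)) = ½·ln(2.2258) = 0.4001.
n = ((z_{α/2} + z_β)/C)² + 3.
(2.326 + 1.645) / 0.4001 = 3.971 / 0.4001 = 9.925.
n = 9.925² + 3 = 98.51 + 3 = 101.5.
Round up.

n = 102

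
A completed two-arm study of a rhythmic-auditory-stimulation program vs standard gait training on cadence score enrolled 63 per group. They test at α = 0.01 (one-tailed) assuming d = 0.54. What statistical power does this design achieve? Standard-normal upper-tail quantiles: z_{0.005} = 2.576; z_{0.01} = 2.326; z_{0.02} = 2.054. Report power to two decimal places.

power ≈ 0.76

For two equal groups, power = Φ(d·√(n/2) − z_{α}).
d·√(n/2) = 0.54 × √(63/2) = 0.54 × 5.612 = 3.031.
z_β = 3.031 − 2.326 = 0.705.
Power = Φ(0.705) = 0.760.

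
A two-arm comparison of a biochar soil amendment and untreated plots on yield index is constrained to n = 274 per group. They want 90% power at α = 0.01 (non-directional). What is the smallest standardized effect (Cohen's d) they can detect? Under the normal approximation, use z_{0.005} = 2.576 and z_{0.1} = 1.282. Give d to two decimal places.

For two independent groups of n = 274 each: d_min = (z_{α/2} + z_β)·√(2/n).
z-sum = 2.576 + 1.282 = 3.858.
d_min = 3.858 × √(2/274) = 3.858 × 0.0854 = 0.330.

d_min ≈ 0.33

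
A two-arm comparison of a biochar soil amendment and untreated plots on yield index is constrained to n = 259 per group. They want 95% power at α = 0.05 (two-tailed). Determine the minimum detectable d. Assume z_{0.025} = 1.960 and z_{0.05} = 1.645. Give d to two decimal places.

d_min ≈ 0.32

For two independent groups of n = 259 each: d_min = (z_{α/2} + z_β)·√(2/n).
z-sum = 1.960 + 1.645 = 3.605.
d_min = 3.605 × √(2/259) = 3.605 × 0.0879 = 0.317.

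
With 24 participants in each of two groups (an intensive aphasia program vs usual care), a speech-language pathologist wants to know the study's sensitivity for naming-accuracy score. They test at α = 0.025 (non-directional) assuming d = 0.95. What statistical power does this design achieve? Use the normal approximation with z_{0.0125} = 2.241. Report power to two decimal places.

power ≈ 0.85

For two equal groups, power = Φ(d·√(n/2) − z_{α/2}).
d·√(n/2) = 0.95 × √(24/2) = 0.95 × 3.464 = 3.291.
z_β = 3.291 − 2.241 = 1.050.
Power = Φ(1.050) = 0.853.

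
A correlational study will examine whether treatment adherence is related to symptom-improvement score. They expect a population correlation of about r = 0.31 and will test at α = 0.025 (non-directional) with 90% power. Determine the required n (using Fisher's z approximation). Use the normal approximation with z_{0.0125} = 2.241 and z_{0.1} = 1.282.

n = 124

Fisher's z: C = ½·ln((1+r)/(1−r)) = ½·ln(1.8986) = 0.3205.
n = ((z_{α/2} + z_β)/C)² + 3.
(2.241 + 1.282) / 0.3205 = 3.523 / 0.3205 = 10.992.
n = 10.992² + 3 = 120.83 + 3 = 123.8.
Round up.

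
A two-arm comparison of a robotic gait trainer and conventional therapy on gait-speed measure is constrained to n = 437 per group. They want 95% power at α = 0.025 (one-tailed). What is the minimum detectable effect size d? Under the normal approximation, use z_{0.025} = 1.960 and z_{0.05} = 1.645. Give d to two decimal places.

d_min ≈ 0.24

For two independent groups of n = 437 each: d_min = (z_{α} + z_β)·√(2/n).
z-sum = 1.960 + 1.645 = 3.605.
d_min = 3.605 × √(2/437) = 3.605 × 0.0677 = 0.244.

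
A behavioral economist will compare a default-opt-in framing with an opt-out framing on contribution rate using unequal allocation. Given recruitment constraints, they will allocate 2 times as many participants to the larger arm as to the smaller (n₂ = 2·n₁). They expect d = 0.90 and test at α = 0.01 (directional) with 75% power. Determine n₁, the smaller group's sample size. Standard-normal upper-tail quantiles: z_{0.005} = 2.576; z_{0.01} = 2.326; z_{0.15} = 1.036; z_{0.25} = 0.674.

n₁ = 17

With allocation ratio k = n₂/n₁ = 2, Var(x̄₁−x̄₂) = σ²(1/n₁ + 1/(k·n₁)) = σ²·(k+1)/(k·n₁).
So n₁ = (1 + 1/k)·((z_{α} + z_β)/d)² = 1.500 × (3.000/0.90)².
n₁ = 1.500 × 11.11 = 16.7.
Round up: n₁ = 17, giving n₂ = 2 × 17 = 34.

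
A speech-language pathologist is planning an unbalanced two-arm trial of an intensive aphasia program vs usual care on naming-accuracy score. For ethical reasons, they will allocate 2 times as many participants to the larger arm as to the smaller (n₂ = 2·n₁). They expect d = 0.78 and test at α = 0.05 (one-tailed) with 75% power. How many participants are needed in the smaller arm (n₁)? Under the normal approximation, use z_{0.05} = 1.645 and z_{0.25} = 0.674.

With allocation ratio k = n₂/n₁ = 2, Var(x̄₁−x̄₂) = σ²(1/n₁ + 1/(k·n₁)) = σ²·(k+1)/(k·n₁).
So n₁ = (1 + 1/k)·((z_{α} + z_β)/d)² = 1.500 × (2.319/0.78)².
n₁ = 1.500 × 8.84 = 13.3.
Round up: n₁ = 14, giving n₂ = 2 × 14 = 28.

n₁ = 14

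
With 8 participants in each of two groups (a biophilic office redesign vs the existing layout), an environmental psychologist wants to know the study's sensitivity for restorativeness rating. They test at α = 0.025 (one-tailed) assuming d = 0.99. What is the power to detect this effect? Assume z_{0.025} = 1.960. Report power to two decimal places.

For two equal groups, power = Φ(d·√(n/2) − z_{α}).
d·√(n/2) = 0.99 × √(8/2) = 0.99 × 2.000 = 1.980.
z_β = 1.980 − 1.960 = 0.020.
Power = Φ(0.020) = 0.508.

power ≈ 0.51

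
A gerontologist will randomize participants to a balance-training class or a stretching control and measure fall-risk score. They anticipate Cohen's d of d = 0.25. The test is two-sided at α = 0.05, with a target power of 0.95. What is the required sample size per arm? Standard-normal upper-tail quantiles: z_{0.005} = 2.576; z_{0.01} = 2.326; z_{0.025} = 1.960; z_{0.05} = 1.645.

n = 416 per group

For two independent groups with equal n: n = 2·((z_{α/2} + z_β) / d)².
z_{α/2} + z_β = 1.960 + 1.645 = 3.605.
n = 2 × (3.605 / 0.25)² = 2 × 14.420² = 2 × 207.94 = 415.9.
Round up to the next whole participant.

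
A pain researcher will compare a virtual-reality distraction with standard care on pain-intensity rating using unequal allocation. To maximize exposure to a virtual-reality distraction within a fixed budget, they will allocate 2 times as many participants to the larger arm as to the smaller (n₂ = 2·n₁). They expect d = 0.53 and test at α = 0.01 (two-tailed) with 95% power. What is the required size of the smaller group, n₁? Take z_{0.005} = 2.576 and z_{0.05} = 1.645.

With allocation ratio k = n₂/n₁ = 2, Var(x̄₁−x̄₂) = σ²(1/n₁ + 1/(k·n₁)) = σ²·(k+1)/(k·n₁).
So n₁ = (1 + 1/k)·((z_{α/2} + z_β)/d)² = 1.500 × (4.221/0.53)².
n₁ = 1.500 × 63.43 = 95.1.
Round up: n₁ = 96, giving n₂ = 2 × 96 = 192.

n₁ = 96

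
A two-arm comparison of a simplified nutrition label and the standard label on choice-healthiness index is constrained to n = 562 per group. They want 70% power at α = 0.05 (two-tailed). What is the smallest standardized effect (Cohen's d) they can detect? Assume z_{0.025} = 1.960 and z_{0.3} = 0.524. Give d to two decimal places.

d_min ≈ 0.15

For two independent groups of n = 562 each: d_min = (z_{α/2} + z_β)·√(2/n).
z-sum = 1.960 + 0.524 = 2.484.
d_min = 2.484 × √(2/562) = 2.484 × 0.0597 = 0.148.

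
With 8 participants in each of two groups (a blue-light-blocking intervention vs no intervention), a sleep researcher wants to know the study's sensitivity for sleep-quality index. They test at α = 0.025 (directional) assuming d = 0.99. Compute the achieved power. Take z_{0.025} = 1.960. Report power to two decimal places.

power ≈ 0.51

For two equal groups, power = Φ(d·√(n/2) − z_{α}).
d·√(n/2) = 0.99 × √(8/2) = 0.99 × 2.000 = 1.980.
z_β = 1.980 − 1.960 = 0.020.
Power = Φ(0.020) = 0.508.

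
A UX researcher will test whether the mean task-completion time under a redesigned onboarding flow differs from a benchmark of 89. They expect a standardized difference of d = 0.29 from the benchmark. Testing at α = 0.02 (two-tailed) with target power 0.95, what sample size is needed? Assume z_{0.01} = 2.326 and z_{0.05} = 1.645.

n = 188

For a one-sample test: n = ((z_{α/2} + z_β) / d)².
z_{α/2} + z_β = 2.326 + 1.645 = 3.971.
n = (3.971 / 0.29)² = 13.693² = 187.50.
Round up.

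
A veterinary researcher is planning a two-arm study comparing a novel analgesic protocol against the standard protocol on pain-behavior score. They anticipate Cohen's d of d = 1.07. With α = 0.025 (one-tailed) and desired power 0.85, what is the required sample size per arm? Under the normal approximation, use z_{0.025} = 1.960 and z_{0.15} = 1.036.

For two independent groups with equal n: n = 2·((z_{α} + z_β) / d)².
z_{α} + z_β = 1.960 + 1.036 = 2.996.
n = 2 × (2.996 / 1.07)² = 2 × 2.800² = 2 × 7.84 = 15.7.
Round up to the next whole participant.

n = 16 per group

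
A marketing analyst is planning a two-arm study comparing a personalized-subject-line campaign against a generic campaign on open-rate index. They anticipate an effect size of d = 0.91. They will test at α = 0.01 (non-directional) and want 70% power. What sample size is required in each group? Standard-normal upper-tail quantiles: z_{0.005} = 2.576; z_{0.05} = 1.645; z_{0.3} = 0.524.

n = 24 per group

For two independent groups with equal n: n = 2·((z_{α/2} + z_β) / d)².
z_{α/2} + z_β = 2.576 + 0.524 = 3.100.
n = 2 × (3.100 / 0.91)² = 2 × 3.407² = 2 × 11.60 = 23.2.
Round up to the next whole participant.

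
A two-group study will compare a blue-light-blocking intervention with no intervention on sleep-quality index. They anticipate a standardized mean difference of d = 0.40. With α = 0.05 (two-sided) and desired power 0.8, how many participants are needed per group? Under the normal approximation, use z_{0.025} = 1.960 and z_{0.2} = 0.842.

For two independent groups with equal n: n = 2·((z_{α/2} + z_β) / d)².
z_{α/2} + z_β = 1.960 + 0.842 = 2.802.
n = 2 × (2.802 / 0.40)² = 2 × 7.005² = 2 × 49.07 = 98.1.
Round up to the next whole participant.

n = 99 per group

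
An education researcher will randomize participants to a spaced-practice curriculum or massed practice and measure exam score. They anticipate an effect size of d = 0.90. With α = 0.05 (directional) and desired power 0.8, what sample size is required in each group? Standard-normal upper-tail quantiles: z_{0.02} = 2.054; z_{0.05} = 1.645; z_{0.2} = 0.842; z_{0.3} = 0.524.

n = 16 per group

For two independent groups with equal n: n = 2·((z_{α} + z_β) / d)².
z_{α} + z_β = 1.645 + 0.842 = 2.487.
n = 2 × (2.487 / 0.90)² = 2 × 2.763² = 2 × 7.64 = 15.3.
Round up to the next whole participant.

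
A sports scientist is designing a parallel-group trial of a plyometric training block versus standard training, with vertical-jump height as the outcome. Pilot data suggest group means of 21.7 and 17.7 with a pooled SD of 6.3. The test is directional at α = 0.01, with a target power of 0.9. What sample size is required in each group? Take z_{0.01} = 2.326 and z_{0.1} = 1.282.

Cohen's d = |M₁ − M₂| / SD_pooled = |21.7 − 17.7| / 6.3 = 4.0 / 6.3 = 0.635.
For two independent groups with equal n: n = 2·((z_{α} + z_β) / d)².
z_{α} + z_β = 2.326 + 1.282 = 3.608.
n = 2 × (3.608 / 0.635)² = 2 × 5.682² = 2 × 32.28 = 64.6.
Round up to the next whole participant.

n = 65 per group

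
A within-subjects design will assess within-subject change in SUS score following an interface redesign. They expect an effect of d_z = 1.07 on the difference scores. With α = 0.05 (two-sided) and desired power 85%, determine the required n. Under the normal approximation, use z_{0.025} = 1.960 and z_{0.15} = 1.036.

n = 8 pairs

For a paired (one-sample on differences) test: n = ((z_{α/2} + z_β) / d)².
z_{α/2} + z_β = 1.960 + 1.036 = 2.996.
n = (2.996 / 1.07)² = 2.800² = 7.84.
Round up.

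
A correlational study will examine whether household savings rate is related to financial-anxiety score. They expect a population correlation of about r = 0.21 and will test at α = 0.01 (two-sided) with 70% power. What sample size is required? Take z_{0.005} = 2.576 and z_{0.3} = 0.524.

Fisher's z: C = ½·ln((1+r)/(1−r)) = ½·ln(1.5316) = 0.2132.
n = ((z_{α/2} + z_β)/C)² + 3.
(2.576 + 0.524) / 0.2132 = 3.100 / 0.2132 = 14.540.
n = 14.540² + 3 = 211.42 + 3 = 214.4.
Round up.

n = 215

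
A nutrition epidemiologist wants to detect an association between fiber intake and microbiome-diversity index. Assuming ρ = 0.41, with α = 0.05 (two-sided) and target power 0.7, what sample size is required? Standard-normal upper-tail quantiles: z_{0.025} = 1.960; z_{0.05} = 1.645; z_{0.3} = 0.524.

n = 36

Fisher's z: C = ½·ln((1+r)/(1−r)) = ½·ln(2.3898) = 0.4356.
n = ((z_{α/2} + z_β)/C)² + 3.
(1.960 + 0.524) / 0.4356 = 2.484 / 0.4356 = 5.702.
n = 5.702² + 3 = 32.52 + 3 = 35.5.
Round up.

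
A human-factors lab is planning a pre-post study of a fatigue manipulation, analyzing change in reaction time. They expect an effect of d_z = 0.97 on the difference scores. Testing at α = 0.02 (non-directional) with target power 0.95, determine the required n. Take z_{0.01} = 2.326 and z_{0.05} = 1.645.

n = 17 pairs

For a paired (one-sample on differences) test: n = ((z_{α/2} + z_β) / d)².
z_{α/2} + z_β = 2.326 + 1.645 = 3.971.
n = (3.971 / 0.97)² = 4.094² = 16.76.
Round up.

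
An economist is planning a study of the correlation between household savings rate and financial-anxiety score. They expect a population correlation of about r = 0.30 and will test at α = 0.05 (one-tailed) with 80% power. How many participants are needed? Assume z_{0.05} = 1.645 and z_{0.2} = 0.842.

n = 68

Fisher's z: C = ½·ln((1+r)/(1−r)) = ½·ln(1.8571) = 0.3095.
n = ((z_{α} + z_β)/C)² + 3.
(1.645 + 0.842) / 0.3095 = 2.487 / 0.3095 = 8.036.
n = 8.036² + 3 = 64.57 + 3 = 67.6.
Round up.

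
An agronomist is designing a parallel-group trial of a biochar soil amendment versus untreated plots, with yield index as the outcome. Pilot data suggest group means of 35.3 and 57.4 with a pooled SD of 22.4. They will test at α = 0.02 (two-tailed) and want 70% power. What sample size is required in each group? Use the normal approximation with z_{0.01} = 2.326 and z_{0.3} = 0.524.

n = 17 per group

Cohen's d = |M₁ − M₂| / SD_pooled = |35.3 − 57.4| / 22.4 = 22.1 / 22.4 = 0.987.
For two independent groups with equal n: n = 2·((z_{α/2} + z_β) / d)².
z_{α/2} + z_β = 2.326 + 0.524 = 2.850.
n = 2 × (2.850 / 0.987)² = 2 × 2.888² = 2 × 8.34 = 16.7.
Round up to the next whole participant.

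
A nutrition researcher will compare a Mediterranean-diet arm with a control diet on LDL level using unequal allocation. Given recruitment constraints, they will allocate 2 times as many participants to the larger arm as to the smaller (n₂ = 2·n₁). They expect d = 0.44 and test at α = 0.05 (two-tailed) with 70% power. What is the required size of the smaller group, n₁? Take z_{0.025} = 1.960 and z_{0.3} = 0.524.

With allocation ratio k = n₂/n₁ = 2, Var(x̄₁−x̄₂) = σ²(1/n₁ + 1/(k·n₁)) = σ²·(k+1)/(k·n₁).
So n₁ = (1 + 1/k)·((z_{α/2} + z_β)/d)² = 1.500 × (2.484/0.44)².
n₁ = 1.500 × 31.87 = 47.8.
Round up: n₁ = 48, giving n₂ = 2 × 48 = 96.

n₁ = 48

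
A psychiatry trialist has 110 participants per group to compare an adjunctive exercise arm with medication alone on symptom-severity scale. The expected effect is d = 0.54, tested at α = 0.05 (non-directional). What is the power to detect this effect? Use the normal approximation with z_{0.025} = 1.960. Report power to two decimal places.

For two equal groups, power = Φ(d·√(n/2) − z_{α/2}).
d·√(n/2) = 0.54 × √(110/2) = 0.54 × 7.416 = 4.005.
z_β = 4.005 − 1.960 = 2.045.
Power = Φ(2.045) = 0.980.

power ≈ 0.98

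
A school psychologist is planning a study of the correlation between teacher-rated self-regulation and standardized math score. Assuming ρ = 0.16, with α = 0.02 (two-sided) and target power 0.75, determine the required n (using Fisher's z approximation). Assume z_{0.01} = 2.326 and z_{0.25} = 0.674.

n = 349

Fisher's z: C = ½·ln((1+r)/(1−r)) = ½·ln(1.3810) = 0.1614.
n = ((z_{α/2} + z_β)/C)² + 3.
(2.326 + 0.674) / 0.1614 = 3.000 / 0.1614 = 18.587.
n = 18.587² + 3 = 345.49 + 3 = 348.5.
Round up.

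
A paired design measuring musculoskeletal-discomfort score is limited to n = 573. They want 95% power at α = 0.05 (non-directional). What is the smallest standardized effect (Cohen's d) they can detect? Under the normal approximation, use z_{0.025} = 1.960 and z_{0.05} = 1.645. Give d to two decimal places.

For a single sample (or paired design) of n = 573: d_min = (z_{α/2} + z_β)/√n.
z-sum = 1.960 + 1.645 = 3.605.
d_min = 3.605 / √573 = 3.605 / 23.937 = 0.151.

d_min ≈ 0.15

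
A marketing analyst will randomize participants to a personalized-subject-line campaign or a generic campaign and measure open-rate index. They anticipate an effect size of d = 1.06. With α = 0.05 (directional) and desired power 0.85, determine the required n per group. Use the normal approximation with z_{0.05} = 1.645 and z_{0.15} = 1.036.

n = 13 per group

For two independent groups with equal n: n = 2·((z_{α} + z_β) / d)².
z_{α} + z_β = 1.645 + 1.036 = 2.681.
n = 2 × (2.681 / 1.06)² = 2 × 2.529² = 2 × 6.40 = 12.8.
Round up to the next whole participant.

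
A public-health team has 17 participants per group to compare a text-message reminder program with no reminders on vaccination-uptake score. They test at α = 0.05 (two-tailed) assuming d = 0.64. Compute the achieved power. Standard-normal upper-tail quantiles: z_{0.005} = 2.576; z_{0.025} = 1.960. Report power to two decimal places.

For two equal groups, power = Φ(d·√(n/2) − z_{α/2}).
d·√(n/2) = 0.64 × √(17/2) = 0.64 × 2.915 = 1.866.
z_β = 1.866 − 1.960 = -0.094.
Power = Φ(-0.094) = 0.463.

power ≈ 0.46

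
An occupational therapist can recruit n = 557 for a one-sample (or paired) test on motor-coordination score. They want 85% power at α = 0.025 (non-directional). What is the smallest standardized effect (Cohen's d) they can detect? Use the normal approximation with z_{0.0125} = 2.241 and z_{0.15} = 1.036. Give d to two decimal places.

d_min ≈ 0.14

For a single sample (or paired design) of n = 557: d_min = (z_{α/2} + z_β)/√n.
z-sum = 2.241 + 1.036 = 3.277.
d_min = 3.277 / √557 = 3.277 / 23.601 = 0.139.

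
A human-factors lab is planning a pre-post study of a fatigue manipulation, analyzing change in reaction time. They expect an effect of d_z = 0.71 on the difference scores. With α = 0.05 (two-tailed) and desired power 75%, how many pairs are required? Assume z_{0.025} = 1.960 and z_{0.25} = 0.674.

For a paired (one-sample on differences) test: n = ((z_{α/2} + z_β) / d)².
z_{α/2} + z_β = 1.960 + 0.674 = 2.634.
n = (2.634 / 0.71)² = 3.710² = 13.76.
Round up.

n = 14 pairs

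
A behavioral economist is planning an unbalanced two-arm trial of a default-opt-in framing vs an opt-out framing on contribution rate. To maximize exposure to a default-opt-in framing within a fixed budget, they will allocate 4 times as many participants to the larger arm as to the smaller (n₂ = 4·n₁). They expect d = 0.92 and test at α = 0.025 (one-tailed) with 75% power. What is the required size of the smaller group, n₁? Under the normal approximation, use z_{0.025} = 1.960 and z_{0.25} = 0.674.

n₁ = 11

With allocation ratio k = n₂/n₁ = 4, Var(x̄₁−x̄₂) = σ²(1/n₁ + 1/(k·n₁)) = σ²·(k+1)/(k·n₁).
So n₁ = (1 + 1/k)·((z_{α} + z_β)/d)² = 1.250 × (2.634/0.92)².
n₁ = 1.250 × 8.20 = 10.2.
Round up: n₁ = 11, giving n₂ = 4 × 11 = 44.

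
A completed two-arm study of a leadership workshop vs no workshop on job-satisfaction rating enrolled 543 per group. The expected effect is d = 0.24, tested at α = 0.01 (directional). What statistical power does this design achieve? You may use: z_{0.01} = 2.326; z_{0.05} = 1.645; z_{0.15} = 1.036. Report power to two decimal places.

For two equal groups, power = Φ(d·√(n/2) − z_{α}).
d·√(n/2) = 0.24 × √(543/2) = 0.24 × 16.477 = 3.955.
z_β = 3.955 − 2.326 = 1.629.
Power = Φ(1.629) = 0.948.

power ≈ 0.95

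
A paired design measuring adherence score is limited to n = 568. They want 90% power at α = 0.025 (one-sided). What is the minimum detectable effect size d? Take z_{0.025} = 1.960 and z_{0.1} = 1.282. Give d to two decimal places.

d_min ≈ 0.14

For a single sample (or paired design) of n = 568: d_min = (z_{α} + z_β)/√n.
z-sum = 1.960 + 1.282 = 3.242.
d_min = 3.242 / √568 = 3.242 / 23.833 = 0.136.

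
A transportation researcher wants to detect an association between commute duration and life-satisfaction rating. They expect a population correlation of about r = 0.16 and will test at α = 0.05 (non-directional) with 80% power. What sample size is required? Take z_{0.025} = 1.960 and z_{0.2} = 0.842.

Fisher's z: C = ½·ln((1+r)/(1−r)) = ½·ln(1.3810) = 0.1614.
n = ((z_{α/2} + z_β)/C)² + 3.
(1.960 + 0.842) / 0.1614 = 2.802 / 0.1614 = 17.361.
n = 17.361² + 3 = 301.39 + 3 = 304.4.
Round up.

n = 305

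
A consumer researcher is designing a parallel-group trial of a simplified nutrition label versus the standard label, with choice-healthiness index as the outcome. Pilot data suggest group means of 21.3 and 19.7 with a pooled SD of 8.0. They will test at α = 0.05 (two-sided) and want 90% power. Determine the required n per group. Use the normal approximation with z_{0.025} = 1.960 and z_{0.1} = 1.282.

n = 526 per group

Cohen's d = |M₁ − M₂| / SD_pooled = |21.3 − 19.7| / 8.0 = 1.6 / 8.0 = 0.200.
For two independent groups with equal n: n = 2·((z_{α/2} + z_β) / d)².
z_{α/2} + z_β = 1.960 + 1.282 = 3.242.
n = 2 × (3.242 / 0.200)² = 2 × 16.210² = 2 × 262.76 = 525.5.
Round up to the next whole participant.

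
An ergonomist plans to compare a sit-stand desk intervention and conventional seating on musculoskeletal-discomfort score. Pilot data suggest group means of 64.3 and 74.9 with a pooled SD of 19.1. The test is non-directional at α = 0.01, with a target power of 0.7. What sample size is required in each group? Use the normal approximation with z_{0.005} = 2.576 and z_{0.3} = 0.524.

n = 63 per group

Cohen's d = |M₁ − M₂| / SD_pooled = |64.3 − 74.9| / 19.1 = 10.6 / 19.1 = 0.555.
For two independent groups with equal n: n = 2·((z_{α/2} + z_β) / d)².
z_{α/2} + z_β = 2.576 + 0.524 = 3.100.
n = 2 × (3.100 / 0.555)² = 2 × 5.586² = 2 × 31.20 = 62.4.
Round up to the next whole participant.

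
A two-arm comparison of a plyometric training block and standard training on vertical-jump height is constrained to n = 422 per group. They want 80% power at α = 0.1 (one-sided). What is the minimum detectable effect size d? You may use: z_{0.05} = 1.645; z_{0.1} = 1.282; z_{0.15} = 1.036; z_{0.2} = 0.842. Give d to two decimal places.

For two independent groups of n = 422 each: d_min = (z_{α} + z_β)·√(2/n).
z-sum = 1.282 + 0.842 = 2.124.
d_min = 2.124 × √(2/422) = 2.124 × 0.0688 = 0.146.

d_min ≈ 0.15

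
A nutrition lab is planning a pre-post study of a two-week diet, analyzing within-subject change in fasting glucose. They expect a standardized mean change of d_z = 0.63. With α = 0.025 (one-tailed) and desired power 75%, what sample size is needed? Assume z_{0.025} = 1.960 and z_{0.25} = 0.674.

n = 18 pairs

For a paired (one-sample on differences) test: n = ((z_{α} + z_β) / d)².
z_{α} + z_β = 1.960 + 0.674 = 2.634.
n = (2.634 / 0.63)² = 4.181² = 17.48.
Round up.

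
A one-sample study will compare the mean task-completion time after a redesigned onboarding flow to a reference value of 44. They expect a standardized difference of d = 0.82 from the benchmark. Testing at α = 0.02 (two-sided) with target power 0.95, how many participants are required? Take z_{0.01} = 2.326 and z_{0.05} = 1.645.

n = 24

For a one-sample test: n = ((z_{α/2} + z_β) / d)².
z_{α/2} + z_β = 2.326 + 1.645 = 3.971.
n = (3.971 / 0.82)² = 4.843² = 23.45.
Round up.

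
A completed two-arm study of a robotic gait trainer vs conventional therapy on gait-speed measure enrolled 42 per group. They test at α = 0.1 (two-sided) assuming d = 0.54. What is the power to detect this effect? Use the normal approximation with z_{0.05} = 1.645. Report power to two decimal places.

For two equal groups, power = Φ(d·√(n/2) − z_{α/2}).
d·√(n/2) = 0.54 × √(42/2) = 0.54 × 4.583 = 2.475.
z_β = 2.475 − 1.645 = 0.830.
Power = Φ(0.830) = 0.797.

power ≈ 0.80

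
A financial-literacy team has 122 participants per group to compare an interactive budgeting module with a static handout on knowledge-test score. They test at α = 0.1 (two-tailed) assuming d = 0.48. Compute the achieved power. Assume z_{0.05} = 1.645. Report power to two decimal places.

For two equal groups, power = Φ(d·√(n/2) − z_{α/2}).
d·√(n/2) = 0.48 × √(122/2) = 0.48 × 7.810 = 3.749.
z_β = 3.749 − 1.645 = 2.104.
Power = Φ(2.104) = 0.982.

power ≈ 0.98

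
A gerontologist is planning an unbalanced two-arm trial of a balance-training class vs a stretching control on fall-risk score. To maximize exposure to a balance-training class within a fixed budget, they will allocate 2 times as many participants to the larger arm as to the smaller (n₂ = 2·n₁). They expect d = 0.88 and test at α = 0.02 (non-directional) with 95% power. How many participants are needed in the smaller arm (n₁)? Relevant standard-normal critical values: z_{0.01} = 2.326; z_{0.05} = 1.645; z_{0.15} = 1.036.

n₁ = 31

With allocation ratio k = n₂/n₁ = 2, Var(x̄₁−x̄₂) = σ²(1/n₁ + 1/(k·n₁)) = σ²·(k+1)/(k·n₁).
So n₁ = (1 + 1/k)·((z_{α/2} + z_β)/d)² = 1.500 × (3.971/0.88)².
n₁ = 1.500 × 20.36 = 30.5.
Round up: n₁ = 31, giving n₂ = 2 × 31 = 62.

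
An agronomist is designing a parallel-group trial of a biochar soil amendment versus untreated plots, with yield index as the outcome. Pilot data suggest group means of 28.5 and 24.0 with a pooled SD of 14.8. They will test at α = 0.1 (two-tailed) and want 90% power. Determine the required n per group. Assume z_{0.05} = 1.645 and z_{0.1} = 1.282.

n = 186 per group

Cohen's d = |M₁ − M₂| / SD_pooled = |28.5 − 24.0| / 14.8 = 4.5 / 14.8 = 0.304.
For two independent groups with equal n: n = 2·((z_{α/2} + z_β) / d)².
z_{α/2} + z_β = 1.645 + 1.282 = 2.927.
n = 2 × (2.927 / 0.304)² = 2 × 9.628² = 2 × 92.70 = 185.4.
Round up to the next whole participant.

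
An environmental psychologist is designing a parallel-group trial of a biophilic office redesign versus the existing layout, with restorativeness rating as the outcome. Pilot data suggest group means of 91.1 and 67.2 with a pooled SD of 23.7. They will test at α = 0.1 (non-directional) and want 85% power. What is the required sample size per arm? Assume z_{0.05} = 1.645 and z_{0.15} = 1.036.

n = 15 per group

Cohen's d = |M₁ − M₂| / SD_pooled = |91.1 − 67.2| / 23.7 = 23.9 / 23.7 = 1.008.
For two independent groups with equal n: n = 2·((z_{α/2} + z_β) / d)².
z_{α/2} + z_β = 1.645 + 1.036 = 2.681.
n = 2 × (2.681 / 1.008)² = 2 × 2.660² = 2 × 7.07 = 14.1.
Round up to the next whole participant.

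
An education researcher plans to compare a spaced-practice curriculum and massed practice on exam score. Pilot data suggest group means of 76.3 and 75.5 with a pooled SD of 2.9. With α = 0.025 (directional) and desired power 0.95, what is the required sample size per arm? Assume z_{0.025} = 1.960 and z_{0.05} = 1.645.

Cohen's d = |M₁ − M₂| / SD_pooled = |76.3 − 75.5| / 2.9 = 0.8 / 2.9 = 0.276.
For two independent groups with equal n: n = 2·((z_{α} + z_β) / d)².
z_{α} + z_β = 1.960 + 1.645 = 3.605.
n = 2 × (3.605 / 0.276)² = 2 × 13.062² = 2 × 170.61 = 341.2.
Round up to the next whole participant.

n = 342 per group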